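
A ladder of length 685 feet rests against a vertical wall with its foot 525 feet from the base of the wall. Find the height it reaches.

The ladder, wall, and ground form a right triangle with hypotenuse 685 and one leg 525.
By the Pythagorean theorem: h² = 685² - 525² = 469225 - 275625 = 193600
h = √193600 = 440 feet

440 feet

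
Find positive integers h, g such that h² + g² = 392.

Search for h with 392 - h² a perfect square.
h = 14: 392 - 14² = 392 - 196 = 196 = 14² ✓
So h = 14, g = 14.

h = 14, g = 14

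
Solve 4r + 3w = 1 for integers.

Step 1: Check solvability.
gcd(4, 3) = 1
Since 1 divides 1, solutions exist.

Step 2: Apply extended Euclidean algorithm to find gcd.
We find integers such that 4*x0 + 3*y0 = 1

Step 3: Scale the particular solution.
Multiply by 1/1 = 1:
r = 1, w = -1

Step 4: Verify.
4*(1) + 3*(-1) = 1 = 1 ✓

r = 1, w = -1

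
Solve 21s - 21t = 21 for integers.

Step 1: Check solvability.
gcd(21, 21) = 21
Since 21 divides 21, solutions exist.

Step 2: Apply extended Euclidean algorithm to find gcd.
We find integers such that 21*x0 + 21*y0 = 21

Step 3: Scale the particular solution.
Multiply by 21/21 = 1:
s = 0, t = -1

Step 4: Verify.
21*(0) - 21*(-1) = 21 = 21 ✓

s = 0, t = -1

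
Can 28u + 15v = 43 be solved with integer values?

Step 1: Compute gcd(28, 15).
gcd(28, 15) = 1

Step 2: Check divisibility.
Does 1 divide 43? 43 = 1 x 43, so yes.

By the theorem on linear Diophantine equations, 28u + 15v = 43 has integer solutions if and only if gcd(28, 15) divides 43. Since 1 | 43, solutions exist.

Yes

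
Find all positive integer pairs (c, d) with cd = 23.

The positive divisors of 23 are: 1, 23.
Each divisor d gives the pair (d, 23/d):
(1, 23), (23, 1)

(1, 23), (23, 1)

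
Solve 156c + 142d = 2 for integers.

Step 1: Check solvability.
gcd(156, 142) = 2
Since 2 divides 2, solutions exist.

Step 2: Apply extended Euclidean algorithm to find gcd.
We find integers such that 156*x0 + 142*y0 = 2

Step 3: Scale the particular solution.
Multiply by 2/2 = 1:
c = -10, d = 11

Step 4: Verify.
156*(-10) + 142*(11) = 2 = 2 ✓

c = -10, d = 11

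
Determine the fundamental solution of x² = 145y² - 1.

We need x² = 145y² - 1. Try successive y:
y = 1: x² = 145·1² - 1 = 144 = 12² ✓
Check: 12² - 145·1² = 144 - 145 = -1 ✓

x = 12, y = 1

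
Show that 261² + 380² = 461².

Compute a² + b² = 261² + 380² = 68121 + 144400 = 212521
Compute c² = 461² = 212521
Since 212521 = 212521, confirmed.

Yes, it is a Pythagorean triple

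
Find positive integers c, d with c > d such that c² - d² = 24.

Factor: c² - d² = (c+d)(c-d) = 24.
We need two factors of 24 with the same parity.
Use c+d = 12 and c-d = 2 (product 12·2 = 24).
Adding: 2c = 14, so c = 7.
Subtracting: 2d = 10, so d = 5.
Check: 7² - 5² = 49 - 25 = 24 ✓

c = 7, d = 5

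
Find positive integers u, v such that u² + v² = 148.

Search for u with 148 - u² a perfect square.
u = 2: 148 - 2² = 148 - 4 = 144 = 12² ✓
So u = 2, v = 12.

u = 2, v = 12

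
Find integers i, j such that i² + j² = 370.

We need to find integers i, j > 0 such that i² + j² = 370.
Trying i = 3: j² = 370 - 3² = 370 - 9 = 361
j = 19
Check: 3² + 19² = 9 + 361 = 370 ✓

370 = 3² + 19²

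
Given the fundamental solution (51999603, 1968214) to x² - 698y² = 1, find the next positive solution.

Solutions to x² - Dy² = 1 are generated by powers of (x₀ + y₀√D).
The next solution satisfies x₁ + y₁√698 = (x₀ + y₀√698)², giving:
x₁ = x₀² + 698y₀² = 51999603² + 698·1968214² = 2703958712157609 + 2703958712157608 = 5407917424315217
y₁ = 2x₀y₀ = 2·51999603·1968214 = 204692693238084

Verify: 5407917424315217² - 698·204692693238084² = 29245570868212130789381377757089 - 29245570868212130789381377757088 = 1 ✓

x = 5407917424315217, y = 204692693238084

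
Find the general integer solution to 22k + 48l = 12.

Step 1: Compute gcd(22, 48) = 2.
Since 2 divides 12, solutions exist.

Step 2: Find a particular solution using extended Euclidean algorithm.
We get k₀ = 66, l₀ = -30.
Check: 22*66 + 48*-30 = 12 = 12 ✓

Step 3: Write the general solution.
k = 66 + (48/2)t = 66 + 24t
l = -30 - (22/2)t = -30 - 11t
for any integer t.

k = 66 + 24t, l = -30 - 11t for integer t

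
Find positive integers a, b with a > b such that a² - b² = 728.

Factor: a² - b² = (a+b)(a-b) = 728.
We need two factors of 728 with the same parity.
Use a+b = 364 and a-b = 2 (product 364·2 = 728).
Adding: 2a = 366, so a = 183.
Subtracting: 2b = 362, so b = 181.
Check: 183² - 181² = 33489 - 32761 = 728 ✓

a = 183, b = 181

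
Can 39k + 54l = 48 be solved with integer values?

Step 1: Compute gcd(39, 54).
gcd(39, 54) = 3

Step 2: Check divisibility.
Does 3 divide 48? 48 = 3 x 16, so yes.

By the theorem on linear Diophantine equations, 39k + 54l = 48 has integer solutions if and only if gcd(39, 54) divides 48. Since 3 | 48, solutions exist.

Yes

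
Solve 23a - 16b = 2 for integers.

Step 1: Check solvability.
gcd(23, 16) = 1
Since 1 divides 2, solutions exist.

Step 2: Apply extended Euclidean algorithm to find gcd.
We find integers such that 23*x0 + 16*y0 = 1

Step 3: Scale the particular solution.
Multiply by 2/1 = 2:
a = 14, b = 20

Step 4: Verify.
23*(14) - 16*(20) = 2 = 2 ✓

a = 14, b = 20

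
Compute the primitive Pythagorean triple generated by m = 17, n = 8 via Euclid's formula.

a = m² - n² = 289 - 64 = 225
b = 2mn = 2·17·8 = 272
c = m² + n² = 289 + 64 = 353
Verify: 225² + 272² = 50625 + 73984 = 124609 = 353² ✓

(225, 272, 353)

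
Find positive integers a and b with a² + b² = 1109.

We need to find integers a, b > 0 such that a² + b² = 1109.
Trying a = 22: b² = 1109 - 22² = 1109 - 484 = 625
b = 25
Check: 22² + 25² = 484 + 625 = 1109 ✓

1109 = 22² + 25²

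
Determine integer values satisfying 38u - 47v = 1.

Step 1: Check solvability.
gcd(38, 47) = 1
Since 1 divides 1, solutions exist.

Step 2: Apply extended Euclidean algorithm to find gcd.
We find integers such that 38*x0 + 47*y0 = 1

Step 3: Scale the particular solution.
Multiply by 1/1 = 1:
u = -21, v = -17

Step 4: Verify.
38*(-21) - 47*(-17) = 1 = 1 ✓

u = -21, v = -17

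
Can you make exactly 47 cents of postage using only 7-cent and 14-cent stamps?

We need non-negative x, y with 7x + 14y = 47.
gcd(7, 14) = 7, and 7 does not divide 47.
No integer solutions exist, so certainly no non-negative ones.

No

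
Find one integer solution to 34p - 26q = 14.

Step 1: Check solvability.
gcd(34, 26) = 2
Since 2 divides 14, solutions exist.

Step 2: Apply extended Euclidean algorithm to find gcd.
We find integers such that 34*x0 + 26*y0 = 2

Step 3: Scale the particular solution.
Multiply by 14/2 = 7:
p = -21, q = -28

Step 4: Verify.
34*(-21) - 26*(-28) = 14 = 14 ✓

p = -21, q = -28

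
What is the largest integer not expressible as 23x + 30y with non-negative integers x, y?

For two coprime denominations a and b, the Frobenius number (largest value not representable as a non-negative combination) is ab - a - b.
Here gcd(23, 30) = 1, so they are coprime.
F(23, 30) = 23·30 - 23 - 30 = 690 - 53 = 637

637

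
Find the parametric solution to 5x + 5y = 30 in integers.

Step 1: Compute gcd(5, 5) = 5.
Since 5 divides 30, solutions exist.

Step 2: Find a particular solution using extended Euclidean algorithm.
We get x₀ = 0, y₀ = 6.
Check: 5*0 + 5*6 = 30 = 30 ✓

Step 3: Write the general solution.
x = 0 + (5/5)t = 0 + 1t
y = 6 - (5/5)t = 6 - 1t
for any integer t.

x = 0 + 1t, y = 6 - 1t for integer t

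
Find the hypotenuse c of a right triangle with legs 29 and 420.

c² = a² + b² = 29² + 420² = 841 + 176400 = 177241
c = 421

421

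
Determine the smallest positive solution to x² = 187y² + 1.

We seek the smallest positive integers (x, y) with x² - 187y² = 1, i.e., x² = 187y² + 1.
Try successive y values:
y = 1: x² = 187·1² + 1 = 188, not a perfect square
y = 2: x² = 187·2² + 1 = 749, not a perfect square
y = 3: x² = 187·3² + 1 = 1684, not a perfect square
... continuing the search (or via continued fractions) ...
y = 123: x² = 187·123² + 1 = 2829124, x = 1682 ✓

Verify: 1682² - 187·123² = 2829124 - 2829123 = 1 ✓

x = 1682, y = 123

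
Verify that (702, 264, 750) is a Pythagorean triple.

Compute a² + b²:
702² + 264² = 492804 + 69696 = 562500
Compute c²:
750² = 562500
Since 562500 = 562500, it is a Pythagorean triple.

Yes, it is a Pythagorean triple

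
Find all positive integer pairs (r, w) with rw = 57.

The positive divisors of 57 are: 1, 3, 19, 57.
Each divisor d gives the pair (d, 57/d):
(1, 57), (3, 19), (19, 3), (57, 1)

(1, 57), (3, 19), (19, 3), (57, 1)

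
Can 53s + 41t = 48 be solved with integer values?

Step 1: Compute gcd(53, 41).
gcd(53, 41) = 1

Step 2: Check divisibility.
Does 1 divide 48? 48 = 1 x 48, so yes.

By the theorem on linear Diophantine equations, 53s + 41t = 48 has integer solutions if and only if gcd(53, 41) divides 48. Since 1 | 48, solutions exist.

Yes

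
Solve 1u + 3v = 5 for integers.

Step 1: Check solvability.
gcd(1, 3) = 1
Since 1 divides 5, solutions exist.

Step 2: Apply extended Euclidean algorithm to find gcd.
We find integers such that 1*x0 + 3*y0 = 1

Step 3: Scale the particular solution.
Multiply by 5/1 = 5:
u = 5, v = 0

Step 4: Verify.
1*(5) + 3*(0) = 5 = 5 ✓

u = 5, v = 0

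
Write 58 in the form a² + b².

We need to find integers a, b > 0 such that a² + b² = 58.
Trying a = 3: b² = 58 - 3² = 58 - 9 = 49
b = 7
Check: 3² + 7² = 9 + 49 = 58 ✓

58 = 3² + 7²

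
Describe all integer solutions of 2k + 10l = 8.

Step 1: Compute gcd(2, 10) = 2.
Since 2 divides 8, solutions exist.

Step 2: Find a particular solution using extended Euclidean algorithm.
We get k₀ = 4, l₀ = 0.
Check: 2*4 + 10*0 = 8 = 8 ✓

Step 3: Write the general solution.
k = 4 + (10/2)t = 4 + 5t
l = 0 - (2/2)t = 0 - 1t
for any integer t.

k = 4 + 5t, l = 0 - 1t for integer t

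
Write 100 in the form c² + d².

We need to find integers c, d > 0 such that c² + d² = 100.
Trying c = 6: d² = 100 - 6² = 100 - 36 = 64
d = 8
Check: 6² + 8² = 36 + 64 = 100 ✓

100 = 6² + 8²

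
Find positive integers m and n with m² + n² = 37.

We need to find integers m, n > 0 such that m² + n² = 37.
Trying m = 1: n² = 37 - 1² = 37 - 1 = 36
n = 6
Check: 1² + 6² = 1 + 36 = 37 ✓

37 = 1² + 6²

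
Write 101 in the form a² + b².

We need to find integers a, b > 0 such that a² + b² = 101.
Trying a = 1: b² = 101 - 1² = 101 - 1 = 100
b = 10
Check: 1² + 10² = 1 + 100 = 101 ✓

101 = 1² + 10²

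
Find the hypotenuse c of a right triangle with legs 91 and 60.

c² = a² + b² = 91² + 60² = 8281 + 3600 = 11881
c = sqrt(11881) = 109

109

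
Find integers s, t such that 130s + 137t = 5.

Step 1: Check solvability.
gcd(130, 137) = 1
Since 1 divides 5, solutions exist.

Step 2: Apply extended Euclidean algorithm to find gcd.
We find integers such that 130*x0 + 137*y0 = 1

Step 3: Scale the particular solution.
Multiply by 5/1 = 5:
s = 195, t = -185

Step 4: Verify.
130*(195) + 137*(-185) = 5 = 5 ✓

s = 195, t = -185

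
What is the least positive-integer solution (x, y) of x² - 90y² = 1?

We seek the smallest positive integers (x, y) with x² - 90y² = 1, i.e., x² = 90y² + 1.
Try successive y values:
y = 1: x² = 90·1² + 1 = 91, not a perfect square
y = 2: x² = 90·2² + 1 = 361, x = 19 ✓

Verify: 19² - 90·2² = 361 - 360 = 1 ✓

x = 19, y = 2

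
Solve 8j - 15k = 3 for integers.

Step 1: Check solvability.
gcd(8, 15) = 1
Since 1 divides 3, solutions exist.

Step 2: Apply extended Euclidean algorithm to find gcd.
We find integers such that 8*x0 + 15*y0 = 1

Step 3: Scale the particular solution.
Multiply by 3/1 = 3:
j = 6, k = 3

Step 4: Verify.
8*(6) - 15*(3) = 3 = 3 ✓

j = 6, k = 3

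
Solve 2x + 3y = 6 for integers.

Step 1: Check solvability.
gcd(2, 3) = 1
Since 1 divides 6, solutions exist.

Step 2: Apply extended Euclidean algorithm to find gcd.
We find integers such that 2*x0 + 3*y0 = 1

Step 3: Scale the particular solution.
Multiply by 6/1 = 6:
x = -6, y = 6

Step 4: Verify.
2*(-6) + 3*(6) = 6 = 6 ✓

x = -6, y = 6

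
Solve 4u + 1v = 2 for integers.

Step 1: Check solvability.
gcd(4, 1) = 1
Since 1 divides 2, solutions exist.

Step 2: Apply extended Euclidean algorithm to find gcd.
We find integers such that 4*x0 + 1*y0 = 1

Step 3: Scale the particular solution.
Multiply by 2/1 = 2:
u = 0, v = 2

Step 4: Verify.
4*(0) + 1*(2) = 2 = 2 ✓

u = 0, v = 2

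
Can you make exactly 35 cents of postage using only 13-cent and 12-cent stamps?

We need non-negative x, y with 13x + 12y = 35.
gcd(13, 12) = 1 divides 35, so integer solutions exist, but checking x = 0..2 shows none with y ≥ 0.
So 35 cannot be made with non-negative stamp counts.

No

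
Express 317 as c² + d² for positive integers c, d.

We need to find integers c, d > 0 such that c² + d² = 317.
Trying c = 11: d² = 317 - 11² = 317 - 121 = 196
d = 14
Check: 11² + 14² = 121 + 196 = 317 ✓

317 = 11² + 14²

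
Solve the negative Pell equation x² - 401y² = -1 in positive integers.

We need x² = 401y² - 1. Try successive y:
y = 1: x² = 401·1² - 1 = 400 = 20² ✓
Check: 20² - 401·1² = 400 - 401 = -1 ✓

x = 20, y = 1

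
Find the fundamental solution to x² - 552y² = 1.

We seek the smallest positive integers (x, y) with x² - 552y² = 1, i.e., x² = 552y² + 1.
Try successive y values:
y = 1: x² = 552·1² + 1 = 553, not a perfect square
y = 2: x² = 552·2² + 1 = 2209, x = 47 ✓

Verify: 47² - 552·2² = 2209 - 2208 = 1 ✓

x = 47, y = 2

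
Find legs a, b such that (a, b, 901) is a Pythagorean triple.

We need a² + b² = 901² = 811801.
Trying: 451² + 780² = 203401 + 608400 = 811801 ✓

(451, 780, 901)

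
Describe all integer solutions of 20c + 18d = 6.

Step 1: Compute gcd(20, 18) = 2.
Since 2 divides 6, solutions exist.

Step 2: Find a particular solution using extended Euclidean algorithm.
We get c₀ = 3, d₀ = -3.
Check: 20*3 + 18*-3 = 6 = 6 ✓

Step 3: Write the general solution.
c = 3 + (18/2)t = 3 + 9t
d = -3 - (20/2)t = -3 - 10t
for any integer t.

c = 3 + 9t, d = -3 - 10t for integer t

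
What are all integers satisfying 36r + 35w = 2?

Step 1: Compute gcd(36, 35) = 1.
Since 1 divides 2, solutions exist.

Step 2: Find a particular solution using extended Euclidean algorithm.
We get r₀ = 2, w₀ = -2.
Check: 36*2 + 35*-2 = 2 = 2 ✓

Step 3: Write the general solution.
r = 2 + (35/1)t = 2 + 35t
w = -2 - (36/1)t = -2 - 36t
for any integer t.

r = 2 + 35t, w = -2 - 36t for integer t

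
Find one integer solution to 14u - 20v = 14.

Step 1: Check solvability.
gcd(14, 20) = 2
Since 2 divides 14, solutions exist.

Step 2: Apply extended Euclidean algorithm to find gcd.
We find integers such that 14*x0 + 20*y0 = 2

Step 3: Scale the particular solution.
Multiply by 14/2 = 7:
u = 21, v = 14

Step 4: Verify.
14*(21) - 20*(14) = 14 = 14 ✓

u = 21, v = 14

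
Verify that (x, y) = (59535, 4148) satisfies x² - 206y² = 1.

Compute x² = 59535² = 3544416225
Compute 206y² = 206·4148² = 206·17205904 = 3544416224
x² - 206y² = 3544416225 - 3544416224 = 1
Since this equals 1, (59535, 4148) is a solution.

Yes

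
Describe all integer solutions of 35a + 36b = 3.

Step 1: Compute gcd(35, 36) = 1.
Since 1 divides 3, solutions exist.

Step 2: Find a particular solution using extended Euclidean algorithm.
We get a₀ = -3, b₀ = 3.
Check: 35*-3 + 36*3 = 3 = 3 ✓

Step 3: Write the general solution.
a = -3 + (36/1)t = -3 + 36t
b = 3 - (35/1)t = 3 - 35t
for any integer t.

a = -3 + 36t, b = 3 - 35t for integer t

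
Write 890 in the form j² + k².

We need to find integers j, k > 0 such that j² + k² = 890.
Trying j = 7: k² = 890 - 7² = 890 - 49 = 841
k = 29
Check: 7² + 29² = 49 + 841 = 890 ✓

890 = 7² + 29²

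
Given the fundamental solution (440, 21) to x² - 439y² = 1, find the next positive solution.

Solutions to x² - Dy² = 1 are generated by powers of (x₀ + y₀√D).
The next solution satisfies x₁ + y₁√439 = (x₀ + y₀√439)², giving:
x₁ = x₀² + 439y₀² = 440² + 439·21² = 193600 + 193599 = 387199
y₁ = 2x₀y₀ = 2·440·21 = 18480

Verify: 387199² - 439·18480² = 149923065601 - 149923065600 = 1 ✓

x = 387199, y = 18480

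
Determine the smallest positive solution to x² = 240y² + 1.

We seek the smallest positive integers (x, y) with x² - 240y² = 1, i.e., x² = 240y² + 1.
Try successive y values:
y = 1: x² = 240·1² + 1 = 241, not a perfect square
y = 2: x² = 240·2² + 1 = 961, x = 31 ✓

Verify: 31² - 240·2² = 961 - 960 = 1 ✓

x = 31, y = 2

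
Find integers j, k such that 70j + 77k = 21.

Step 1: Check solvability.
gcd(70, 77) = 7
Since 7 divides 21, solutions exist.

Step 2: Apply extended Euclidean algorithm to find gcd.
We find integers such that 70*x0 + 77*y0 = 7

Step 3: Scale the particular solution.
Multiply by 21/7 = 3:
j = -3, k = 3

Step 4: Verify.
70*(-3) + 77*(3) = 21 = 21 ✓

j = -3, k = 3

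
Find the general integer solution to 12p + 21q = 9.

Step 1: Compute gcd(12, 21) = 3.
Since 3 divides 9, solutions exist.

Step 2: Find a particular solution using extended Euclidean algorithm.
We get p₀ = 6, q₀ = -3.
Check: 12*6 + 21*-3 = 9 = 9 ✓

Step 3: Write the general solution.
p = 6 + (21/3)t = 6 + 7t
q = -3 - (12/3)t = -3 - 4t
for any integer t.

p = 6 + 7t, q = -3 - 4t for integer t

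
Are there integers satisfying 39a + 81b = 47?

Step 1: Compute gcd(39, 81).
gcd(39, 81) = 3

Step 2: Check divisibility.
Does 3 divide 47? 47 = 3 x 15 + 2, so no.

By the theorem on linear Diophantine equations, 39a + 81b = 47 has integer solutions if and only if gcd(39, 81) divides 47. Since 3 does not divide 47, no solutions exist.

No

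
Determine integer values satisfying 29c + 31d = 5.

Step 1: Check solvability.
gcd(29, 31) = 1
Since 1 divides 5, solutions exist.

Step 2: Apply extended Euclidean algorithm to find gcd.
We find integers such that 29*x0 + 31*y0 = 1

Step 3: Scale the particular solution.
Multiply by 5/1 = 5:
c = 75, d = -70

Step 4: Verify.
29*(75) + 31*(-70) = 5 = 5 ✓

c = 75, d = -70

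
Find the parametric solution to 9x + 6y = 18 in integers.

Step 1: Compute gcd(9, 6) = 3.
Since 3 divides 18, solutions exist.

Step 2: Find a particular solution using extended Euclidean algorithm.
We get x₀ = 6, y₀ = -6.
Check: 9*6 + 6*-6 = 18 = 18 ✓

Step 3: Write the general solution.
x = 6 + (6/3)t = 6 + 2t
y = -6 - (9/3)t = -6 - 3t
for any integer t.

x = 6 + 2t, y = -6 - 3t for integer t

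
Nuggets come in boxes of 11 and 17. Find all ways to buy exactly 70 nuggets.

We need non-negative integers (x, y) with 11x + 17y = 70.
For each x in 0..6, check if 70 - 11x is a non-negative multiple of 17.
No x yields an integer y ≥ 0.

No solution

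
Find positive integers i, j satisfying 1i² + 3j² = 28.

Try small values of i and check whether (28 - 1i²)/3 is a perfect square.
i = 1: 1·1² = 1, so 3j² = 28 - 1 = 27, giving j² = 9, j = 3.
Check: 1·1² + 3·3² = 1 + 27 = 28 ✓

i = 1, j = 3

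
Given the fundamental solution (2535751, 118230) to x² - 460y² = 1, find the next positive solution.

Solutions to x² - Dy² = 1 are generated by powers of (x₀ + y₀√D).
The next solution satisfies x₁ + y₁√460 = (x₀ + y₀√460)², giving:
x₁ = x₀² + 460y₀² = 2535751² + 460·118230² = 6430033134001 + 6430033134000 = 12860066268001
y₁ = 2x₀y₀ = 2·2535751·118230 = 599603681460

Verify: 12860066268001² - 460·599603681460² = 165381304417377167956536001 - 165381304417377167956536000 = 1 ✓

x = 12860066268001, y = 599603681460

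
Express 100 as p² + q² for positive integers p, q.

We need to find integers p, q > 0 such that p² + q² = 100.
Trying p = 6: q² = 100 - 6² = 100 - 36 = 64
q = 8
Check: 6² + 8² = 36 + 64 = 100 ✓

100 = 6² + 8²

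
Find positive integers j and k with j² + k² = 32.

We need to find integers j, k > 0 such that j² + k² = 32.
Trying j = 4: k² = 32 - 4² = 32 - 16 = 16
k = 4
Check: 4² + 4² = 16 + 16 = 32 ✓

32 = 4² + 4²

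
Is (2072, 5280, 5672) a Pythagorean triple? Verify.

Compute a² + b² = 2072² + 5280² = 4293184 + 27878400 = 32171584
Compute c² = 5672² = 32171584
Since 32171584 = 32171584, confirmed.

Yes, it is a Pythagorean triple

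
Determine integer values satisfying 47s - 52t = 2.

Step 1: Check solvability.
gcd(47, 52) = 1
Since 1 divides 2, solutions exist.

Step 2: Apply extended Euclidean algorithm to find gcd.
We find integers such that 47*x0 + 52*y0 = 1

Step 3: Scale the particular solution.
Multiply by 2/1 = 2:
s = -42, t = -38

Step 4: Verify.
47*(-42) - 52*(-38) = 2 = 2 ✓

s = -42, t = -38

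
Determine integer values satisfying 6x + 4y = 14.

Step 1: Check solvability.
gcd(6, 4) = 2
Since 2 divides 14, solutions exist.

Step 2: Apply extended Euclidean algorithm to find gcd.
We find integers such that 6*x0 + 4*y0 = 2

Step 3: Scale the particular solution.
Multiply by 14/2 = 7:
x = 7, y = -7

Step 4: Verify.
6*(7) + 4*(-7) = 14 = 14 ✓

x = 7, y = -7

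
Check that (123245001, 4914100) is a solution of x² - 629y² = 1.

Compute x² = 123245001² = 15189330271490001
Compute 629y² = 629·4914100² = 629·24148378810000 = 15189330271490000
x² - 629y² = 15189330271490001 - 15189330271490000 = 1
Since this equals 1, (123245001, 4914100) is a solution.

Yes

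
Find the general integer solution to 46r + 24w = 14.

Step 1: Compute gcd(46, 24) = 2.
Since 2 divides 14, solutions exist.

Step 2: Find a particular solution using extended Euclidean algorithm.
We get r₀ = -7, w₀ = 14.
Check: 46*-7 + 24*14 = 14 = 14 ✓

Step 3: Write the general solution.
r = -7 + (24/2)t = -7 + 12t
w = 14 - (46/2)t = 14 - 23t
for any integer t.

r = -7 + 12t, w = 14 - 23t for integer t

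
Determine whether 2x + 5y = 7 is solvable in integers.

Step 1: Compute gcd(2, 5).
gcd(2, 5) = 1

Step 2: Check divisibility.
Does 1 divide 7? 7 = 1 x 7, so yes.

By the theorem on linear Diophantine equations, 2x + 5y = 7 has integer solutions if and only if gcd(2, 5) divides 7. Since 1 | 7, solutions exist.

Yes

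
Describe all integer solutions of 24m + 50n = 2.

Step 1: Compute gcd(24, 50) = 2.
Since 2 divides 2, solutions exist.

Step 2: Find a particular solution using extended Euclidean algorithm.
We get m₀ = -2, n₀ = 1.
Check: 24*-2 + 50*1 = 2 = 2 ✓

Step 3: Write the general solution.
m = -2 + (50/2)t = -2 + 25t
n = 1 - (24/2)t = 1 - 12t
for any integer t.

m = -2 + 25t, n = 1 - 12t for integer t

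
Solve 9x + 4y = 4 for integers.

Step 1: Check solvability.
gcd(9, 4) = 1
Since 1 divides 4, solutions exist.

Step 2: Apply extended Euclidean algorithm to find gcd.
We find integers such that 9*x0 + 4*y0 = 1

Step 3: Scale the particular solution.
Multiply by 4/1 = 4:
x = 4, y = -8

Step 4: Verify.
9*(4) + 4*(-8) = 4 = 4 ✓

x = 4, y = -8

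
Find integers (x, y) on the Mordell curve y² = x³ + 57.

Try small integer x values and check whether x³ + 57 is a perfect square.
x = -2: x³ + 57 = -2³ + 57 = -8 + 57 = 49
Is 49 a perfect square? 7² = 49 ✓
So (x, y) = (-2, -7) is a solution.

x = -2, y = -7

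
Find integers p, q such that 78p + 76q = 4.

Step 1: Check solvability.
gcd(78, 76) = 2
Since 2 divides 4, solutions exist.

Step 2: Apply extended Euclidean algorithm to find gcd.
We find integers such that 78*x0 + 76*y0 = 2

Step 3: Scale the particular solution.
Multiply by 4/2 = 2:
p = 2, q = -2

Step 4: Verify.
78*(2) + 76*(-2) = 4 = 4 ✓

p = 2, q = -2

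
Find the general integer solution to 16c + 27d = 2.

Step 1: Compute gcd(16, 27) = 1.
Since 1 divides 2, solutions exist.

Step 2: Find a particular solution using extended Euclidean algorithm.
We get c₀ = -10, d₀ = 6.
Check: 16*-10 + 27*6 = 2 = 2 ✓

Step 3: Write the general solution.
c = -10 + (27/1)t = -10 + 27t
d = 6 - (16/1)t = 6 - 16t
for any integer t.

c = -10 + 27t, d = 6 - 16t for integer t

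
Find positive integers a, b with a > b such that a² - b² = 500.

Factor: a² - b² = (a+b)(a-b) = 500.
We need two factors of 500 with the same parity.
Use a+b = 250 and a-b = 2 (product 250·2 = 500).
Adding: 2a = 252, so a = 126.
Subtracting: 2b = 248, so b = 124.
Check: 126² - 124² = 15876 - 15376 = 500 ✓

a = 126, b = 124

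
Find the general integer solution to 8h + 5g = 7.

Step 1: Compute gcd(8, 5) = 1.
Since 1 divides 7, solutions exist.

Step 2: Find a particular solution using extended Euclidean algorithm.
We get h₀ = 14, g₀ = -21.
Check: 8*14 + 5*-21 = 7 = 7 ✓

Step 3: Write the general solution.
h = 14 + (5/1)t = 14 + 5t
g = -21 - (8/1)t = -21 - 8t
for any integer t.

h = 14 + 5t, g = -21 - 8t for integer t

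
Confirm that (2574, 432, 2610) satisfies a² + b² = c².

Compute a² + b² = 2574² + 432² = 6625476 + 186624 = 6812100
Compute c² = 2610² = 6812100
Since 6812100 = 6812100, confirmed.

Yes, it is a Pythagorean triple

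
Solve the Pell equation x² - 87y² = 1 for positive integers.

We seek the smallest positive integers (x, y) with x² - 87y² = 1, i.e., x² = 87y² + 1.
Try successive y values:
y = 1: x² = 87·1² + 1 = 88, not a perfect square
y = 2: x² = 87·2² + 1 = 349, not a perfect square
y = 3: x² = 87·3² + 1 = 784, x = 28 ✓

Verify: 28² - 87·3² = 784 - 783 = 1 ✓

x = 28, y = 3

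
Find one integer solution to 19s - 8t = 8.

Step 1: Check solvability.
gcd(19, 8) = 1
Since 1 divides 8, solutions exist.

Step 2: Apply extended Euclidean algorithm to find gcd.
We find integers such that 19*x0 + 8*y0 = 1

Step 3: Scale the particular solution.
Multiply by 8/1 = 8:
s = 24, t = 56

Step 4: Verify.
19*(24) - 8*(56) = 8 = 8 ✓

s = 24, t = 56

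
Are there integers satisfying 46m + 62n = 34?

Step 1: Compute gcd(46, 62).
gcd(46, 62) = 2

Step 2: Check divisibility.
Does 2 divide 34? 34 = 2 x 17, so yes.

By the theorem on linear Diophantine equations, 46m + 62n = 34 has integer solutions if and only if gcd(46, 62) divides 34. Since 2 | 34, solutions exist.

Yes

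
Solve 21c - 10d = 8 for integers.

Step 1: Check solvability.
gcd(21, 10) = 1
Since 1 divides 8, solutions exist.

Step 2: Apply extended Euclidean algorithm to find gcd.
We find integers such that 21*x0 + 10*y0 = 1

Step 3: Scale the particular solution.
Multiply by 8/1 = 8:
c = 8, d = 16

Step 4: Verify.
21*(8) - 10*(16) = 8 = 8 ✓

c = 8, d = 16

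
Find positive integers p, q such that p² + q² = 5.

Search for p with 5 - p² a perfect square.
p = 1: 5 - 1² = 5 - 1 = 4 = 2² ✓
So p = 1, q = 2.

p = 1, q = 2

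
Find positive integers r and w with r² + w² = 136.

We need to find integers r, w > 0 such that r² + w² = 136.
Trying r = 6: w² = 136 - 6² = 136 - 36 = 100
w = 10
Check: 6² + 10² = 36 + 100 = 136 ✓

136 = 6² + 10²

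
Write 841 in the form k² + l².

We need to find integers k, l > 0 such that k² + l² = 841.
Trying k = 20: l² = 841 - 20² = 841 - 400 = 441
l = 21
Check: 20² + 21² = 400 + 441 = 841 ✓

841 = 20² + 21²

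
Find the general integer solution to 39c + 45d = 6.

Step 1: Compute gcd(39, 45) = 3.
Since 3 divides 6, solutions exist.

Step 2: Find a particular solution using extended Euclidean algorithm.
We get c₀ = 14, d₀ = -12.
Check: 39*14 + 45*-12 = 6 = 6 ✓

Step 3: Write the general solution.
c = 14 + (45/3)t = 14 + 15t
d = -12 - (39/3)t = -12 - 13t
for any integer t.

c = 14 + 15t, d = -12 - 13t for integer t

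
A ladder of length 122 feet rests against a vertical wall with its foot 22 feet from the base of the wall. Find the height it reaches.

The ladder, wall, and ground form a right triangle with hypotenuse 122 and one leg 22.
By the Pythagorean theorem: h² = 122² - 22² = 14884 - 484 = 14400
h = √14400 = 120 feet

120 feet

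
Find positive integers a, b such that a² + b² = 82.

Search for a with 82 - a² a perfect square.
a = 1: 82 - 1² = 82 - 1 = 81 = 9² ✓
So a = 1, b = 9.

a = 1, b = 9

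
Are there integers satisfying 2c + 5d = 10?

Step 1: Compute gcd(2, 5).
gcd(2, 5) = 1

Step 2: Check divisibility.
Does 1 divide 10? 10 = 1 x 10, so yes.

By the theorem on linear Diophantine equations, 2c + 5d = 10 has integer solutions if and only if gcd(2, 5) divides 10. Since 1 | 10, solutions exist.

Yes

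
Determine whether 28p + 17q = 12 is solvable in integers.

Step 1: Compute gcd(28, 17).
gcd(28, 17) = 1

Step 2: Check divisibility.
Does 1 divide 12? 12 = 1 x 12, so yes.

By the theorem on linear Diophantine equations, 28p + 17q = 12 has integer solutions if and only if gcd(28, 17) divides 12. Since 1 | 12, solutions exist.

Yes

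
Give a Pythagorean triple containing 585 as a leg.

We need the other leg and hypotenuse such that 585² + x² = c².
Take x = 84, c = 591: 585² + 84² = 342225 + 7056 = 349281 = 591² ✓
Triple: (585, 84, 591)

(585, 84, 591)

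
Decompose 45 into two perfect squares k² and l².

We need to find integers k, l > 0 such that k² + l² = 45.
Trying k = 3: l² = 45 - 3² = 45 - 9 = 36
l = 6
Check: 3² + 6² = 9 + 36 = 45 ✓

45 = 3² + 6²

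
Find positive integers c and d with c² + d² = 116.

We need to find integers c, d > 0 such that c² + d² = 116.
Trying c = 4: d² = 116 - 4² = 116 - 16 = 100
d = 10
Check: 4² + 10² = 16 + 100 = 116 ✓

116 = 4² + 10²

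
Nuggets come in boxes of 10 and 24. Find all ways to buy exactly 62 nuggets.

We need non-negative integers (x, y) with 10x + 24y = 62.
For each x in 0..6, check if 62 - 10x is a non-negative multiple of 24.
No x yields an integer y ≥ 0.

No solution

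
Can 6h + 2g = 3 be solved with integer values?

Step 1: Compute gcd(6, 2).
gcd(6, 2) = 2

Step 2: Check divisibility.
Does 2 divide 3? 3 = 2 x 1 + 1, so no.

By the theorem on linear Diophantine equations, 6h + 2g = 3 has integer solutions if and only if gcd(6, 2) divides 3. Since 2 does not divide 3, no solutions exist.

No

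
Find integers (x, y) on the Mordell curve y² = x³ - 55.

Try small integer x values and check whether x³ - 55 is a perfect square.
x = 4: x³ - 55 = 4³ - 55 = 64 - 55 = 9
Is 9 a perfect square? 3² = 9 ✓
So (x, y) = (4, 3) is a solution.

x = 4, y = 3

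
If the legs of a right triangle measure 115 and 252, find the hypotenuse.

c² = a² + b² = 115² + 252² = 13225 + 63504 = 76729
c = 277

277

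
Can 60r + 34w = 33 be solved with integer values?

Step 1: Compute gcd(60, 34).
gcd(60, 34) = 2

Step 2: Check divisibility.
Does 2 divide 33? 33 = 2 x 16 + 1, so no.

By the theorem on linear Diophantine equations, 60r + 34w = 33 has integer solutions if and only if gcd(60, 34) divides 33. Since 2 does not divide 33, no solutions exist.

No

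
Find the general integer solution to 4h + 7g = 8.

Step 1: Compute gcd(4, 7) = 1.
Since 1 divides 8, solutions exist.

Step 2: Find a particular solution using extended Euclidean algorithm.
We get h₀ = 16, g₀ = -8.
Check: 4*16 + 7*-8 = 8 = 8 ✓

Step 3: Write the general solution.
h = 16 + (7/1)t = 16 + 7t
g = -8 - (4/1)t = -8 - 4t
for any integer t.

h = 16 + 7t, g = -8 - 4t for integer t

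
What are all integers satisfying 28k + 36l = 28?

Step 1: Compute gcd(28, 36) = 4.
Since 4 divides 28, solutions exist.

Step 2: Find a particular solution using extended Euclidean algorithm.
We get k₀ = 28, l₀ = -21.
Check: 28*28 + 36*-21 = 28 = 28 ✓

Step 3: Write the general solution.
k = 28 + (36/4)t = 28 + 9t
l = -21 - (28/4)t = -21 - 7t
for any integer t.

k = 28 + 9t, l = -21 - 7t for integer t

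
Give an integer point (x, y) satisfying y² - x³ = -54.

Try small integer x values and check whether x³ - 54 is a perfect square.
x = 7: x³ - 54 = 7³ - 54 = 343 - 54 = 289
Is 289 a perfect square? 17² = 289 ✓
So (x, y) = (7, 17) is a solution.

x = 7, y = 17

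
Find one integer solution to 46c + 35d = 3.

Step 1: Check solvability.
gcd(46, 35) = 1
Since 1 divides 3, solutions exist.

Step 2: Apply extended Euclidean algorithm to find gcd.
We find integers such that 46*x0 + 35*y0 = 1

Step 3: Scale the particular solution.
Multiply by 3/1 = 3:
c = 48, d = -63

Step 4: Verify.
46*(48) + 35*(-63) = 3 = 3 ✓

c = 48, d = -63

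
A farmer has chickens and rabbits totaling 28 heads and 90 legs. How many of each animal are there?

Let c = chickens, r = rabbits.
Heads: c + r = 28
Legs: 2c + 4r = 90
From the first equation, c = 28 - r. Substitute:
2(28 - r) + 4r = 90
56 + 2r = 90
r = (90 - 56)/2 = 17
c = 28 - 17 = 11

Chickens: 11, Rabbits: 17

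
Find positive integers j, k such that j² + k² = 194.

Search for j with 194 - j² a perfect square.
j = 5: 194 - 5² = 194 - 25 = 169 = 13² ✓
So j = 5, k = 13.

j = 5, k = 13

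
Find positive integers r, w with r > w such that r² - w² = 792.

Factor: r² - w² = (r+w)(r-w) = 792.
We need two factors of 792 with the same parity.
Use r+w = 396 and r-w = 2 (product 396·2 = 792).
Adding: 2r = 398, so r = 199.
Subtracting: 2w = 394, so w = 197.
Check: 199² - 197² = 39601 - 38809 = 792 ✓

r = 199, w = 197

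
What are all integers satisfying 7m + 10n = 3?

Step 1: Compute gcd(7, 10) = 1.
Since 1 divides 3, solutions exist.

Step 2: Find a particular solution using extended Euclidean algorithm.
We get m₀ = 9, n₀ = -6.
Check: 7*9 + 10*-6 = 3 = 3 ✓

Step 3: Write the general solution.
m = 9 + (10/1)t = 9 + 10t
n = -6 - (7/1)t = -6 - 7t
for any integer t.

m = 9 + 10t, n = -6 - 7t for integer t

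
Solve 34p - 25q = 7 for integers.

Step 1: Check solvability.
gcd(34, 25) = 1
Since 1 divides 7, solutions exist.

Step 2: Apply extended Euclidean algorithm to find gcd.
We find integers such that 34*x0 + 25*y0 = 1

Step 3: Scale the particular solution.
Multiply by 7/1 = 7:
p = -77, q = -105

Step 4: Verify.
34*(-77) - 25*(-105) = 7 = 7 ✓

p = -77, q = -105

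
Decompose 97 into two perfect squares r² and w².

We need to find integers r, w > 0 such that r² + w² = 97.
Trying r = 4: w² = 97 - 4² = 97 - 16 = 81
w = 9
Check: 4² + 9² = 16 + 81 = 97 ✓

97 = 4² + 9²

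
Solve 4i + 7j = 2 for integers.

Step 1: Check solvability.
gcd(4, 7) = 1
Since 1 divides 2, solutions exist.

Step 2: Apply extended Euclidean algorithm to find gcd.
We find integers such that 4*x0 + 7*y0 = 1

Step 3: Scale the particular solution.
Multiply by 2/1 = 2:
i = 4, j = -2

Step 4: Verify.
4*(4) + 7*(-2) = 2 = 2 ✓

i = 4, j = -2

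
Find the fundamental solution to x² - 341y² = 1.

We seek the smallest positive integers (x, y) with x² - 341y² = 1, i.e., x² = 341y² + 1.
Try successive y values:
y = 1: x² = 341·1² + 1 = 342, not a perfect square
y = 2: x² = 341·2² + 1 = 1365, not a perfect square
y = 3: x² = 341·3² + 1 = 3070, not a perfect square
... continuing the search (or via continued fractions) ...
y = 575460: x² = 341·575460² + 1 = 112923586155601, x = 10626551 ✓

Verify: 10626551² - 341·575460² = 112923586155601 - 112923586155600 = 1 ✓

x = 10626551, y = 575460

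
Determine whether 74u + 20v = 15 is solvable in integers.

Step 1: Compute gcd(74, 20).
gcd(74, 20) = 2

Step 2: Check divisibility.
Does 2 divide 15? 15 = 2 x 7 + 1, so no.

By the theorem on linear Diophantine equations, 74u + 20v = 15 has integer solutions if and only if gcd(74, 20) divides 15. Since 2 does not divide 15, no solutions exist.

No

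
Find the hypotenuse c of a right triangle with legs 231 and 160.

c² = a² + b² = 231² + 160² = 53361 + 25600 = 78961
c = 281

281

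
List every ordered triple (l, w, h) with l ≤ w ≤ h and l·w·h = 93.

Iterate l from 1 to ⌊93^(1/3)⌋. For each l dividing 93, iterate w ≥ l with w dividing 93/l, and set h = 93/(l·w).
Triples found (2): (1×1×93), (1×3×31)

(1×1×93), (1×3×31)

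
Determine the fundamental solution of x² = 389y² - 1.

We need x² = 389y² - 1. Try successive y:
y = 1: x² = 389·1² - 1 = 388, not a perfect square
y = 2: x² = 389·2² - 1 = 1555, not a perfect square
y = 3: x² = 389·3² - 1 = 3500, not a perfect square
...
y = 65: x² = 389·65² - 1 = 1643524 = 1282² ✓
Check: 1282² - 389·65² = 1643524 - 1643525 = -1 ✓

x = 1282, y = 65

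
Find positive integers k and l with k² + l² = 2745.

We need to find integers k, l > 0 such that k² + l² = 2745.
Trying k = 12: l² = 2745 - 12² = 2745 - 144 = 2601
l = 51
Check: 12² + 51² = 144 + 2601 = 2745 ✓

2745 = 12² + 51²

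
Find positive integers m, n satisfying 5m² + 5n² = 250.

Try small values of m and check whether (250 - 5m²)/5 is a perfect square.
m = 7: 5·7² = 245, so 5n² = 250 - 245 = 5, giving n² = 1, n = 1.
Check: 5·7² + 5·1² = 245 + 5 = 250 ✓

m = 7, n = 1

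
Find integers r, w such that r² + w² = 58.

We need to find integers r, w > 0 such that r² + w² = 58.
Trying r = 3: w² = 58 - 3² = 58 - 9 = 49
w = 7
Check: 3² + 7² = 9 + 49 = 58 ✓

58 = 3² + 7²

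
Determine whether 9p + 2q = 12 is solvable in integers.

Step 1: Compute gcd(9, 2).
gcd(9, 2) = 1

Step 2: Check divisibility.
Does 1 divide 12? 12 = 1 x 12, so yes.

By the theorem on linear Diophantine equations, 9p + 2q = 12 has integer solutions if and only if gcd(9, 2) divides 12. Since 1 | 12, solutions exist.

Yes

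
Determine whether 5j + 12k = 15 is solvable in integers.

Step 1: Compute gcd(5, 12).
gcd(5, 12) = 1

Step 2: Check divisibility.
Does 1 divide 15? 15 = 1 x 15, so yes.

By the theorem on linear Diophantine equations, 5j + 12k = 15 has integer solutions if and only if gcd(5, 12) divides 15. Since 1 | 15, solutions exist.

Yes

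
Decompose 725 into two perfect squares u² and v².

We need to find integers u, v > 0 such that u² + v² = 725.
Trying u = 7: v² = 725 - 7² = 725 - 49 = 676
v = 26
Check: 7² + 26² = 49 + 676 = 725 ✓

725 = 7² + 26²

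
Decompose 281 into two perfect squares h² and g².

We need to find integers h, g > 0 such that h² + g² = 281.
Trying h = 5: g² = 281 - 5² = 281 - 25 = 256
g = 16
Check: 5² + 16² = 25 + 256 = 281 ✓

281 = 5² + 16²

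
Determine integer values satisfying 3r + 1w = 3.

Step 1: Check solvability.
gcd(3, 1) = 1
Since 1 divides 3, solutions exist.

Step 2: Apply extended Euclidean algorithm to find gcd.
We find integers such that 3*x0 + 1*y0 = 1

Step 3: Scale the particular solution.
Multiply by 3/1 = 3:
r = 0, w = 3

Step 4: Verify.
3*(0) + 1*(3) = 3 = 3 ✓

r = 0, w = 3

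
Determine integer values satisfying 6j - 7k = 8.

Step 1: Check solvability.
gcd(6, 7) = 1
Since 1 divides 8, solutions exist.

Step 2: Apply extended Euclidean algorithm to find gcd.
We find integers such that 6*x0 + 7*y0 = 1

Step 3: Scale the particular solution.
Multiply by 8/1 = 8:
j = -8, k = -8

Step 4: Verify.
6*(-8) - 7*(-8) = 8 = 8 ✓

j = -8, k = -8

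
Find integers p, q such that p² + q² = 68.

We need to find integers p, q > 0 such that p² + q² = 68.
Trying p = 2: q² = 68 - 2² = 68 - 4 = 64
q = 8
Check: 2² + 8² = 4 + 64 = 68 ✓

68 = 2² + 8²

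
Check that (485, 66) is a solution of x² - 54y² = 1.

Compute x² = 485² = 235225
Compute 54y² = 54·66² = 54·4356 = 235224
x² - 54y² = 235225 - 235224 = 1
Since this equals 1, (485, 66) is a solution.

Yes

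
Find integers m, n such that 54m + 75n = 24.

Step 1: Check solvability.
gcd(54, 75) = 3
Since 3 divides 24, solutions exist.

Step 2: Apply extended Euclidean algorithm to find gcd.
We find integers such that 54*x0 + 75*y0 = 3

Step 3: Scale the particular solution.
Multiply by 24/3 = 8:
m = 56, n = -40

Step 4: Verify.
54*(56) + 75*(-40) = 24 = 24 ✓

m = 56, n = -40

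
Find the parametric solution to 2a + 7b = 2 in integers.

Step 1: Compute gcd(2, 7) = 1.
Since 1 divides 2, solutions exist.

Step 2: Find a particular solution using extended Euclidean algorithm.
We get a₀ = -6, b₀ = 2.
Check: 2*-6 + 7*2 = 2 = 2 ✓

Step 3: Write the general solution.
a = -6 + (7/1)t = -6 + 7t
b = 2 - (2/1)t = 2 - 2t
for any integer t.

a = -6 + 7t, b = 2 - 2t for integer t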